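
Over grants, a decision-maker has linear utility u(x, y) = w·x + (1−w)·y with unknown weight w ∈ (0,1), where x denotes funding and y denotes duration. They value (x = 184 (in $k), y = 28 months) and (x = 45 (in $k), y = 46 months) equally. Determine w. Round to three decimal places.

w = 0.115

Indifference: w·184 + (1−w)·28 = w·45 + (1−w)·46.
Collecting terms: w·139 = (1−w)·18.
Hence w = 18/(139+18) = 18/157 = 0.115.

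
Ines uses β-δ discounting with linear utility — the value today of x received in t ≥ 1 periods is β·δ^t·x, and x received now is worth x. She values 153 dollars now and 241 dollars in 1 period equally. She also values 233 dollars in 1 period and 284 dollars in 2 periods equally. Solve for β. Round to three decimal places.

From the later pair, β·δ^1·233 = β·δ^2·284; dividing through, δ = 233/284 = 0.82042.
Now use the now-vs-future pair: 153 = β·δ·241 gives β = 153/(0.82042·241) ≈ 0.774.

β ≈ 0.774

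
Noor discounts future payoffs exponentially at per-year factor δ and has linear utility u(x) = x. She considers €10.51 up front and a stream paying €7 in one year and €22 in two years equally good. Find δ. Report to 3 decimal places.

δ ≈ 0.550

The stream is worth 7δ + 22δ² today, so 7δ + 22δ² = 10.51.
That is, 22δ² + 7δ − 10.51 = 0, a quadratic in δ.
The positive root is δ = [−7 + √(7² + 4·22·10.51)] / (2·22) = (−7 + 31.207)/44 ≈ 0.550.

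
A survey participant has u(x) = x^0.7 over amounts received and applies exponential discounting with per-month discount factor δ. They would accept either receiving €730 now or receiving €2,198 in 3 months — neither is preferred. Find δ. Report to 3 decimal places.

Equating discounted utilities: u(730) = δ^3·u(2198) ⇒ δ^3 = u(730)/u(2198).
With u(x) = x^0.7: δ^3 = 730^0.7/2198^0.7 = (730/2198)^0.7 = 0.46228.
Taking the cube root: δ = 0.46228^(1/3) ≈ 0.773.

δ ≈ 0.773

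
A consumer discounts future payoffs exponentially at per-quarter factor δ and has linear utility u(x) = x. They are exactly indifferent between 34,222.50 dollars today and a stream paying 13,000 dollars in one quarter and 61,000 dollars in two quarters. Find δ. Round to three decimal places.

Present value of the stream is 13000·δ + 61000·δ². Indifference gives 13000δ + 61000δ² = 34222.50.
That is, 61000δ² + 13000δ − 34222.50 = 0, a quadratic in δ.
By the quadratic formula (taking the positive root), δ = (−13000 + √8519290000.00) / 122000 ≈ 0.650.

δ ≈ 0.650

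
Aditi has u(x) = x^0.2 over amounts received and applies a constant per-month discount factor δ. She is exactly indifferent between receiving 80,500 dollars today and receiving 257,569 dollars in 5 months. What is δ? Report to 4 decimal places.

δ ≈ 0.9545

The payoff in 5 months is discounted by δ^5, so u(80500) = δ^5·u(257569) and δ^5 = u(80500)/u(257569).
Since u(x) = x^0.2, δ^5 = (80500/257569)^0.2 = 0.31254^0.2 = 0.79247.
So δ = 0.79247^(1/5) ≈ 0.9545.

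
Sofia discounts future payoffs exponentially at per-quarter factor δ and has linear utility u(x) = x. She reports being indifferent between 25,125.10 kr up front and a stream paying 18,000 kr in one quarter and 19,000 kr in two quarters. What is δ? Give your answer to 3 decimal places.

The stream is worth 18000δ + 19000δ² today, so 18000δ + 19000δ² = 25125.10.
So 19000δ² + 18000δ − 25125.10 = 0.
By the quadratic formula (taking the positive root), δ = (−18000 + √2233507600.00) / 38000 ≈ 0.770.

δ ≈ 0.770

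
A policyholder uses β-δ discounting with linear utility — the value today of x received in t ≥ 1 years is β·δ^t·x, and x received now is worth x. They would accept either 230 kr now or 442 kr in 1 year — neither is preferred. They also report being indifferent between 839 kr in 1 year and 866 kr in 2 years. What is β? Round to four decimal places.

β ≈ 0.5371

The second indifference involves only future payoffs, so β cancels: β·δ^1·839 = β·δ^2·866, giving δ = 839/866 = 0.96882.
Now use the now-vs-future pair: 230 = β·δ·442 gives β = 230/(0.96882·442) ≈ 0.5371.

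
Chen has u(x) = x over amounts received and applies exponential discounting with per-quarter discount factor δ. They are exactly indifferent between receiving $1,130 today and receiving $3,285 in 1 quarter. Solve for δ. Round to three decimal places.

δ ≈ 0.344

Indifference means u(1130) = δ · u(3285), so δ = u(1130)/u(3285).
With u(x) = x: δ = 1130/3285 = 0.34399.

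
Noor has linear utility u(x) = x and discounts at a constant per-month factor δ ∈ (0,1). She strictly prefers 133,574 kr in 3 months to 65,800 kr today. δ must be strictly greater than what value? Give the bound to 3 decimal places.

δ > 0.790

Under u(x) = x this choice says 65800 < δ^3·133574.
Dividing by 133574: δ^3 > 0.49261. Both sides are positive, so the cube root keeps the direction.
δ > (65800/133574)^(1/3) ≈ 0.790.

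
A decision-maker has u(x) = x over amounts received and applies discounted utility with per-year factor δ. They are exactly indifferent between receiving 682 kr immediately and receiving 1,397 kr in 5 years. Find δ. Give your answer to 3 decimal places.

Equating discounted utilities: u(682) = δ^5·u(1397) ⇒ δ^5 = u(682)/u(1397).
With u(x) = x: δ^5 = 682/1397 = 0.48819.
Taking the 5th root: δ = 0.48819^(1/5) ≈ 0.866.

δ ≈ 0.866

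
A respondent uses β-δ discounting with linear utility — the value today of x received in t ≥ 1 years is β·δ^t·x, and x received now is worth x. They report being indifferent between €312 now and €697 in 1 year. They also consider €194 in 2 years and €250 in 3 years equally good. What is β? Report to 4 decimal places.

From the later pair, β·δ^2·194 = β·δ^3·250; dividing through, δ = 194/250 = 0.77600.
Now use the now-vs-future pair: 312 = β·δ·697 gives β = 312/(0.77600·697) ≈ 0.5768.

β ≈ 0.5768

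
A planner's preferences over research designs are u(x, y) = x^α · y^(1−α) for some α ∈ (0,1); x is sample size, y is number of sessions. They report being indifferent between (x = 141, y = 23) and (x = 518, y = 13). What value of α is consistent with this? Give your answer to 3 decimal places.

Indifference: 141^α · 23^(1−α) = 518^α · 13^(1−α).
(141/518)^α = (13/23)^(1−α); take logs: α·ln(141/518) = (1−α)·ln(13/23), i.e. α·-1.301215 = (1−α)·-0.570545.
With A = -1.301215 and B = -0.570545: α·A = (1−α)·B, so α = B/(A+B) = -0.570545/-1.871760 ≈ 0.305.

α ≈ 0.305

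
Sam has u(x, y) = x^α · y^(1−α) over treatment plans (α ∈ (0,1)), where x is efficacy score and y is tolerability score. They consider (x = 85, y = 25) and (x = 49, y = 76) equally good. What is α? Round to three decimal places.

α ≈ 0.669

Indifference: 85^α · 25^(1−α) = 49^α · 76^(1−α).
Taking logs: α·ln 85 + (1−α)·ln 25 = α·ln 49 + (1−α)·ln 76, i.e. α·0.550831 = (1−α)·1.111858.
Thus α·(1.662689) = 1.111858, so α = 1.111858/1.662689 ≈ 0.669.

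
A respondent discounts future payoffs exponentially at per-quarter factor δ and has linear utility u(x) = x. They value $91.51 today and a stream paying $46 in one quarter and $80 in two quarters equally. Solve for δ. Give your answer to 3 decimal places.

The stream is worth 46δ + 80δ² today, so 46δ + 80δ² = 91.51.
So 80δ² + 46δ − 91.51 = 0.
The positive root is δ = [−46 + √(46² + 4·80·91.51)] / (2·80) = (−46 + 177.198)/160 ≈ 0.820.

δ ≈ 0.820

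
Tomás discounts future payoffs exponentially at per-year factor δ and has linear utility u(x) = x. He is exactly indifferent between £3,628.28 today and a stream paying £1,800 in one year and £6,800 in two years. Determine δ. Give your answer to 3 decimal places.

δ ≈ 0.610

Equating present values: 3628.28 = 1800δ + 6800δ².
That is, 6800δ² + 1800δ − 3628.28 = 0, a quadratic in δ.
δ = (−1800 + √(1800² + 4·6800·3628.28)) / (2·6800) = (−1800 + √101929216.00) / 13600 ≈ 0.610.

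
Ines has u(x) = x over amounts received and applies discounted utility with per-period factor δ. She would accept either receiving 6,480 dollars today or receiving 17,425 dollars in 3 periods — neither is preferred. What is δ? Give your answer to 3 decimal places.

δ ≈ 0.719

Indifference means u(6480) = δ^3 · u(17425), so δ^3 = u(6480)/u(17425).
With u(x) = x: δ^3 = 6480/17425 = 0.37188.
Hence δ = (0.37188)^(1/3) = 0.71912.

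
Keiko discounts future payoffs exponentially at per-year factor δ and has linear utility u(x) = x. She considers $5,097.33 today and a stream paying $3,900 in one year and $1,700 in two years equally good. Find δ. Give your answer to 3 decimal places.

δ ≈ 0.930

Present value of the stream is 3900·δ + 1700·δ². Indifference gives 3900δ + 1700δ² = 5097.33.
Rearranged: 1700δ² + 3900δ − 5097.33 = 0.
δ = (−3900 + √(3900² + 4·1700·5097.33)) / (2·1700) = (−3900 + √49871844.00) / 3400 ≈ 0.930.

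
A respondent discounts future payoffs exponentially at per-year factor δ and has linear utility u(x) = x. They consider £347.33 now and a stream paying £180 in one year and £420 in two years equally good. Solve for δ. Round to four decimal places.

The stream is worth 180δ + 420δ² today, so 180δ + 420δ² = 347.33.
Rearranged: 420δ² + 180δ − 347.33 = 0.
δ = (−180 + √(180² + 4·420·347.33)) / (2·420) = (−180 + √615914.40) / 840 ≈ 0.7200.

δ ≈ 0.7200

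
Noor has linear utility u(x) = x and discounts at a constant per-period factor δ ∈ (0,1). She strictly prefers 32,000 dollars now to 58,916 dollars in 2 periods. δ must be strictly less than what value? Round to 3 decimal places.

δ < 0.737

Comparing present values: 32000 > δ^2·58916.
So δ^2 < 32000/58916 = 0.54315; taking the square root of both positive sides preserves the inequality.
δ < (32000/58916)^(1/2) ≈ 0.737.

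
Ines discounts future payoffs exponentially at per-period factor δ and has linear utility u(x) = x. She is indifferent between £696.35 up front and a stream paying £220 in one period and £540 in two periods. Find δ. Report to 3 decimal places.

Equating present values: 696.35 = 220δ + 540δ².
So 540δ² + 220δ − 696.35 = 0.
By the quadratic formula (taking the positive root), δ = (−220 + √1552516.00) / 1080 ≈ 0.950.

δ ≈ 0.950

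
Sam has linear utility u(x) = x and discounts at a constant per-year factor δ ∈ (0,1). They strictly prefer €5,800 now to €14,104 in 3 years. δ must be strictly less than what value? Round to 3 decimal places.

Under u(x) = x this choice says 5800 > δ^3·14104.
Dividing by 14104: δ^3 < 0.41123. Both sides are positive, so the cube root keeps the direction.
δ < (5800/14104)^(1/3) ≈ 0.744.

δ < 0.744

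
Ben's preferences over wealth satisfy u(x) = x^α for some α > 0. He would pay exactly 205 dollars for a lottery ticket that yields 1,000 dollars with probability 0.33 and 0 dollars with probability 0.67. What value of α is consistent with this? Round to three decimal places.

Since u(0) = 0, the lottery's EU is 0.33·1000^α.
Equating: 205^α = 0.33·1000^α, i.e. 0.2050^α = 0.33.
Taking logs: α·ln(205/1000) = ln(0.33), so α = -1.108663 / -1.584745 ≈ 0.700.

α ≈ 0.700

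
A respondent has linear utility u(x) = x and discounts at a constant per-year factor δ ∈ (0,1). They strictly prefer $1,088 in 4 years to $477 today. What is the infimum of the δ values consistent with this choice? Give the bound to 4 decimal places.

δ > 0.8137

Comparing present values: 477 < δ^4·1088.
So δ^4 > 477/1088 = 0.43842; taking the 4th root of both positive sides preserves the inequality.
δ > 0.43842^(1/4) = 0.8137.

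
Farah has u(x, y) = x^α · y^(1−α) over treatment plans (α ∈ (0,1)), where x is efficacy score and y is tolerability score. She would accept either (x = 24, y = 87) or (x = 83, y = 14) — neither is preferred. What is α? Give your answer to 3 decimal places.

Indifference: 24^α · 87^(1−α) = 83^α · 14^(1−α).
(24/83)^α = (14/87)^(1−α); take logs: α·ln(24/83) = (1−α)·ln(14/87), i.e. α·-1.240787 = (1−α)·-1.826851.
With A = -1.240787 and B = -1.826851: α·A = (1−α)·B, so α = B/(A+B) = -1.826851/-3.067638 ≈ 0.596.

α ≈ 0.596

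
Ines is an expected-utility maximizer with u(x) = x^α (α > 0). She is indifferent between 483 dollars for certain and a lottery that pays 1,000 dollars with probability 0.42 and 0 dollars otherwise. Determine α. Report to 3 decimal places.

α ≈ 1.192

Since u(0) = 0, the lottery's EU is 0.42·1000^α.
Indifference: 483^α = 0.42·1000^α, so (483/1000)^α = 0.42.
α = ln(0.42) / ln(483/1000) = -0.867501/-0.727739 ≈ 1.192.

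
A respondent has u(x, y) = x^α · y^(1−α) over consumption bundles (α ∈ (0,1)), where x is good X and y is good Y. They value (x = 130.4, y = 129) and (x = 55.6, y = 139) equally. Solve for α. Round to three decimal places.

α ≈ 0.081

Set the two utilities equal: 130.4^α·129^(1−α) = 55.6^α·139^(1−α).
Rearrange to (130.4/55.6)^α = (139/129)^(1−α) and take logs: α·0.852423 = (1−α)·0.074662.
So α/(1−α) = (0.074662)/(0.852423) = 0.087588, and α = 0.087588/1.087588 ≈ 0.081.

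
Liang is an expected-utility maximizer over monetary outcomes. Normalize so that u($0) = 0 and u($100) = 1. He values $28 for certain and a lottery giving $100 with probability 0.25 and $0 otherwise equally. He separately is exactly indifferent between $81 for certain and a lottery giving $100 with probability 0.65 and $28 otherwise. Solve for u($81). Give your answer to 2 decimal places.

First, u($28) = 0.25·u($100) + 0.75·u($0) = 0.25.
The second indifference gives u($81) = 0.65·u($100) + 0.35·u($28) = 0.65·1.00 + 0.35·0.25 = 0.7375.

0.74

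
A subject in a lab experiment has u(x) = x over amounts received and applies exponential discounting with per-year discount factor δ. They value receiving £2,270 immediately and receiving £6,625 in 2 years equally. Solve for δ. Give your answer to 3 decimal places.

δ ≈ 0.585

Indifference means u(2270) = δ^2 · u(6625), so δ^2 = u(2270)/u(6625).
With u(x) = x: δ^2 = 2270/6625 = 0.34264.
So δ = 0.34264^(1/2) ≈ 0.585.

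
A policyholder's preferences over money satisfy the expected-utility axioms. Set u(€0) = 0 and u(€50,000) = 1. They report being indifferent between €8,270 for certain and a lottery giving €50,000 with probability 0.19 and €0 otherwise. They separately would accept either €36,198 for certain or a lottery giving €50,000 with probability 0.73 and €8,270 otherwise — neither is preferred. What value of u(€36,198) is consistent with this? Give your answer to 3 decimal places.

First, u(€8,270) = 0.19·u(€50,000) + 0.81·u(€0) = 0.19.
Chaining: u(€36,198) = 0.73·1.00 + 0.27·0.19 = 0.7813.

0.781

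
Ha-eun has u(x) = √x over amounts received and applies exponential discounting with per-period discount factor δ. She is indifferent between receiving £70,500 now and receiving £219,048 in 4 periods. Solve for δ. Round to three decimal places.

Indifference means u(70500) = δ^4 · u(219048), so δ^4 = u(70500)/u(219048).
Since u(x) = √x, δ^4 = √(70500/219048) = 0.56732.
So δ = 0.56732^(1/4) ≈ 0.868.

δ ≈ 0.868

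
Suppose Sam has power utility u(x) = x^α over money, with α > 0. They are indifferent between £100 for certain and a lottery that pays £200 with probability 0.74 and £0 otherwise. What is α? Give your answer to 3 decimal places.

The lottery's expected utility is 0.74·u(200) + 0.26·u(0) = 0.74·200^α (since u(0) = 0 for α > 0).
Indifference: 100^α = 0.74·200^α, so (100/200)^α = 0.74.
Taking logs: α·ln(100/200) = ln(0.74), so α = -0.301105 / -0.693147 ≈ 0.434.

α ≈ 0.434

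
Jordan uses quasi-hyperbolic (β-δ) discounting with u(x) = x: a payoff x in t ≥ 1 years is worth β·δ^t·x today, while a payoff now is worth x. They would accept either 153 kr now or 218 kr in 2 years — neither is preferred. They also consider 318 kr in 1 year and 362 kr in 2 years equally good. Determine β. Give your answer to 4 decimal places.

Both payoffs in the second observation are in the future, so β drops out: δ^1·318 = δ^2·362 ⇒ δ = 318/362 = 0.87845.
Now use the now-vs-future pair: 153 = β·δ^2·218 gives β = 153/(0.77168·218) ≈ 0.9095.

β ≈ 0.9095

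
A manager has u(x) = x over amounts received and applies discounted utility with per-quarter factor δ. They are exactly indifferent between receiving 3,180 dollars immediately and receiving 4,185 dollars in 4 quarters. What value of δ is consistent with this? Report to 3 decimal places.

δ ≈ 0.934

Equating discounted utilities: u(3180) = δ^4·u(4185) ⇒ δ^4 = u(3180)/u(4185).
With u(x) = x: δ^4 = 3180/4185 = 0.75986.
Taking the 4th root: δ = 0.75986^(1/4) ≈ 0.934.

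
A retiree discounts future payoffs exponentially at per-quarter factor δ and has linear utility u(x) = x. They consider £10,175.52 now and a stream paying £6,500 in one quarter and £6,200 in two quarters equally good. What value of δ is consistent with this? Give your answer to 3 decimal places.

Equating present values: 10175.52 = 6500δ + 6200δ².
That is, 6200δ² + 6500δ − 10175.52 = 0, a quadratic in δ.
δ = (−6500 + √(6500² + 4·6200·10175.52)) / (2·6200) = (−6500 + √294602896.00) / 12400 ≈ 0.860.

δ ≈ 0.860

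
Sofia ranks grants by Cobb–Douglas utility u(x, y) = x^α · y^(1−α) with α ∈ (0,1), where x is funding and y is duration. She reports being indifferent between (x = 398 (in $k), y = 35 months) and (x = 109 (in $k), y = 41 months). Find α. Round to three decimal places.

Set the two utilities equal: 398^α·35^(1−α) = 109^α·41^(1−α).
Rearrange to (398/109)^α = (41/35)^(1−α) and take logs: α·1.295104 = (1−α)·0.158224.
With A = 1.295104 and B = 0.158224: α·A = (1−α)·B, so α = B/(A+B) = 0.158224/1.453328 ≈ 0.109.

α ≈ 0.109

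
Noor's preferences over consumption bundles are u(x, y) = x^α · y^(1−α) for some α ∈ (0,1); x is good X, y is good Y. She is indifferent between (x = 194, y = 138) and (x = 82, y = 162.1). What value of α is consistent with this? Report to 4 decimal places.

α ≈ 0.1575

Indifference: 194^α · 138^(1−α) = 82^α · 162.1^(1−α).
Taking logs: α·ln 194 + (1−α)·ln 138 = α·ln 82 + (1−α)·ln 162.1, i.e. α·0.8611389 = (1−α)·0.1609597.
With A = 0.8611389 and B = 0.1609597: α·A = (1−α)·B, so α = B/(A+B) = 0.1609597/1.0220986 ≈ 0.1575.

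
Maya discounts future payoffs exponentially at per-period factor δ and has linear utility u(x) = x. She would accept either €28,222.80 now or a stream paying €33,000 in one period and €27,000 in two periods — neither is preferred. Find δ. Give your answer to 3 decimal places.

δ ≈ 0.580

Equating present values: 28222.80 = 33000δ + 27000δ².
So 27000δ² + 33000δ − 28222.80 = 0.
The positive root is δ = [−33000 + √(33000² + 4·27000·28222.80)] / (2·27000) = (−33000 + 64320.000)/54000 ≈ 0.580.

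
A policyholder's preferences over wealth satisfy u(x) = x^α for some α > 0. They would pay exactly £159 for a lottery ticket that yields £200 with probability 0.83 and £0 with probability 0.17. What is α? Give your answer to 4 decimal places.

EU(lottery) = 0.83·200^α + 0.17·0 = 0.83·200^α.
Equating: 159^α = 0.83·200^α, i.e. 0.7950^α = 0.83.
Take logs: α = ln 0.83 / ln(159/200) ≈ 0.812201.

α ≈ 0.8122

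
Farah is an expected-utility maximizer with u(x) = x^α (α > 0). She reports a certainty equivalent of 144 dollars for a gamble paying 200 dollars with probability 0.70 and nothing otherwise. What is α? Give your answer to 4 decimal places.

α ≈ 1.0858

EU(lottery) = 0.70·200^α + 0.30·0 = 0.70·200^α.
Indifference: 144^α = 0.70·200^α, so (144/200)^α = 0.70.
Take logs: α = ln 0.70 / ln(144/200) ≈ 1.085755.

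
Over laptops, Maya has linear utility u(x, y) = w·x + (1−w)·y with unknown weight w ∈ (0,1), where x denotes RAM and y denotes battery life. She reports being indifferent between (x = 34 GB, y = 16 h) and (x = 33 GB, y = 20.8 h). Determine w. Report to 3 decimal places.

u(34,16) = u(33,20.8) means w·34 + (1−w)·16 = w·33 + (1−w)·20.8.
Collecting terms: w·1 = (1−w)·4.8.
The marginal rate of substitution is 4.8/1, so w = 4.8/(1+4.8) = 0.828.

w = 0.828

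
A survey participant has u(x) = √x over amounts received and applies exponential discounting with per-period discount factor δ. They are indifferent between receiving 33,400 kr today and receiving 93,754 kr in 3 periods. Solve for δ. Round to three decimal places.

δ ≈ 0.842

Indifference means u(33400) = δ^3 · u(93754), so δ^3 = u(33400)/u(93754).
With u(x) = √x: δ^3 = √33400/√93754 = √(33400/93754) = 0.59687.
So δ = 0.59687^(1/3) ≈ 0.842.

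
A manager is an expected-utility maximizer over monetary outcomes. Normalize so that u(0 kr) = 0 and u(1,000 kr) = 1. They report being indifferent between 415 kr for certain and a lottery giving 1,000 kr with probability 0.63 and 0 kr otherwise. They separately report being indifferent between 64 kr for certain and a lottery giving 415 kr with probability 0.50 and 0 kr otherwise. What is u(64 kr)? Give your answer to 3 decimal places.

First, u(415 kr) = 0.63·u(1,000 kr) + 0.37·u(0 kr) = 0.63.
Then u(64 kr) = 0.50·u(415 kr) + 0.50·u(0 kr) = 0.50·0.63 + 0.50·0.00 = 0.3150.

0.315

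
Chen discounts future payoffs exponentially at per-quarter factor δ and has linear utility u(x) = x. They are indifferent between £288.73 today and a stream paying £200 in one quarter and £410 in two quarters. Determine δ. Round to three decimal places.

Present value of the stream is 200·δ + 410·δ². Indifference gives 200δ + 410δ² = 288.73.
So 410δ² + 200δ − 288.73 = 0.
δ = (−200 + √(200² + 4·410·288.73)) / (2·410) = (−200 + √513517.20) / 820 ≈ 0.630.

δ ≈ 0.630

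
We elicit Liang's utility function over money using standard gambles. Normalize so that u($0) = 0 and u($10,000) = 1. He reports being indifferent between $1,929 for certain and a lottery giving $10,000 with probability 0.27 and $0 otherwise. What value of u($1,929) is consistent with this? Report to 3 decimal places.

0.270

The indifference gives u($1,929) = 0.27·u($10,000) + 0.73·u($0) = 0.27·1 + 0.73·0 = 0.27.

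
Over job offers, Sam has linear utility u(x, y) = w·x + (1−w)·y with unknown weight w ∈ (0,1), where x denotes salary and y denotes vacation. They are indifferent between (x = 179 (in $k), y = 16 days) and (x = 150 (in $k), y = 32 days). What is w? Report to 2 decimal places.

w = 0.36

u(179,16) = u(150,32) means w·179 + (1−w)·16 = w·150 + (1−w)·32.
Rearranging, 29·w − 16·(1−w) = 0.
Hence w = 16/(29+16) = 16/45 = 0.36.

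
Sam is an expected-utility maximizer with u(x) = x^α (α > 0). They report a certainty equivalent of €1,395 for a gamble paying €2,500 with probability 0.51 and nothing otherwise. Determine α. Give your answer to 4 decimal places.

The lottery's expected utility is 0.51·u(2500) + 0.49·u(0) = 0.51·2500^α (since u(0) = 0 for α > 0).
Setting u(1395) equal to that: 1395^α = 0.51·2500^α ⇒ (1395/2500)^α = 0.51.
Taking logs: α·ln(1395/2500) = ln(0.51), so α = -0.6733446 / -0.5833963 ≈ 1.1542.

α ≈ 1.1542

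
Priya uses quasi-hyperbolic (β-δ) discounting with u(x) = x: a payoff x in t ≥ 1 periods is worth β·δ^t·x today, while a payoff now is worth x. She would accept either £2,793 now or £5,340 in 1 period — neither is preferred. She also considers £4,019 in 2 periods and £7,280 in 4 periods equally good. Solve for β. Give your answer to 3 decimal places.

From the later pair, β·δ^2·4019 = β·δ^4·7280; dividing through, δ^2 = 4019/7280 = 0.55206, so δ = 0.74301.
Substituting δ into 2793 = β·δ·5340: β = 2793/(3967.661) ≈ 0.704.

β ≈ 0.704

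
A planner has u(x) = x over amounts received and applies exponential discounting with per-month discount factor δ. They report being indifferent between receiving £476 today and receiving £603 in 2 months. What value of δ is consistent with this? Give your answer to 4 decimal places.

δ ≈ 0.8885

Indifference means u(476) = δ^2 · u(603), so δ^2 = u(476)/u(603).
With u(x) = x: δ^2 = 476/603 = 0.78939.
So δ = 0.78939^(1/2) ≈ 0.8885.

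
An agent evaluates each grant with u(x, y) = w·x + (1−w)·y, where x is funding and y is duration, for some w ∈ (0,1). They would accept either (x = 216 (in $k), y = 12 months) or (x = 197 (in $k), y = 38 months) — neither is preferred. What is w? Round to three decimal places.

Equating utilities: w·216 + (1−w)·12 = w·197 + (1−w)·38.
w·(216−197) = (1−w)·(38−12), i.e. w·19 = (1−w)·26.
So w/(1−w) = 26/19 = 1.3684, giving w = 26/(19+26) = 0.578.

w = 0.578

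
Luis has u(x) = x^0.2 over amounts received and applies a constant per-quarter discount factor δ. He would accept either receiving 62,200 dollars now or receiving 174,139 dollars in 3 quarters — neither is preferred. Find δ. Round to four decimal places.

δ ≈ 0.9337

Equating discounted utilities: u(62200) = δ^3·u(174139) ⇒ δ^3 = u(62200)/u(174139).
With u(x) = x^0.2: δ^3 = 62200^0.2/174139^0.2 = (62200/174139)^0.2 = 0.81391.
Hence δ = (0.81391)^(1/3) = 0.933669.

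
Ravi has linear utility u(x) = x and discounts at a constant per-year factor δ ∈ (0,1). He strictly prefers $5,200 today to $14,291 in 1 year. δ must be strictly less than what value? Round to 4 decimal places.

δ < 0.3639

Comparing present values: 5200 > δ·14291.
So δ < 5200/14291 = 0.36387.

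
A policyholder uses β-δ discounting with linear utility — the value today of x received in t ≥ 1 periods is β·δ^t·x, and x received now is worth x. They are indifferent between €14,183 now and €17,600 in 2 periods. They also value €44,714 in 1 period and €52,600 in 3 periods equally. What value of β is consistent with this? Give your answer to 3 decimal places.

β ≈ 0.948

From the later pair, β·δ^1·44714 = β·δ^3·52600; dividing through, δ^2 = 44714/52600 = 0.85008, so δ = 0.92200.
Substituting δ into 14183 = β·δ^2·17600: β = 14183/(14961.338) ≈ 0.948.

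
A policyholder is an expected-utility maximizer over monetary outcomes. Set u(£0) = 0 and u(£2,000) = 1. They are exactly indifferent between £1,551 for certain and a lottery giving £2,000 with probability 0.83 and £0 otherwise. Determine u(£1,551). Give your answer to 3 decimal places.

u(£1,551) equals the lottery's expected utility: 0.83·1 + 0.17·0 = 0.83.

0.830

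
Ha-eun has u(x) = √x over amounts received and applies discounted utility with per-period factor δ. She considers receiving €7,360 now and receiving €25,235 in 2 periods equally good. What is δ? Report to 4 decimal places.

Equating discounted utilities: u(7360) = δ^2·u(25235) ⇒ δ^2 = u(7360)/u(25235).
With u(x) = √x: δ^2 = √7360/√25235 = √(7360/25235) = 0.54005.
So δ = 0.54005^(1/2) ≈ 0.7349.

δ ≈ 0.7349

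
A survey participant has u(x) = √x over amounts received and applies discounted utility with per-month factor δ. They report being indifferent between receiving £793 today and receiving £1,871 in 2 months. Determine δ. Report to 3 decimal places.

δ ≈ 0.807

The payoff in 2 months is discounted by δ^2, so u(793) = δ^2·u(1871) and δ^2 = u(793)/u(1871).
Since u(x) = √x, δ^2 = √(793/1871) = 0.65103.
Hence δ = (0.65103)^(1/2) = 0.80686.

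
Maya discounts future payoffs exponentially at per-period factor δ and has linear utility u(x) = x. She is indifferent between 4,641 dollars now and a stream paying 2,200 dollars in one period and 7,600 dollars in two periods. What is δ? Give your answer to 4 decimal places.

The stream is worth 2200δ + 7600δ² today, so 2200δ + 7600δ² = 4641.
So 7600δ² + 2200δ − 4641 = 0.
By the quadratic formula (taking the positive root), δ = (−2200 + √145926400.00) / 15200 ≈ 0.6500.

δ ≈ 0.6500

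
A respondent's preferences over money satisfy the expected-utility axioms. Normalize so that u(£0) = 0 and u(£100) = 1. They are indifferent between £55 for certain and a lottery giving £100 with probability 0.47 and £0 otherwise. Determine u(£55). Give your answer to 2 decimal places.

The indifference gives u(£55) = 0.47·u(£100) + 0.53·u(£0) = 0.47·1 + 0.53·0 = 0.47.

0.47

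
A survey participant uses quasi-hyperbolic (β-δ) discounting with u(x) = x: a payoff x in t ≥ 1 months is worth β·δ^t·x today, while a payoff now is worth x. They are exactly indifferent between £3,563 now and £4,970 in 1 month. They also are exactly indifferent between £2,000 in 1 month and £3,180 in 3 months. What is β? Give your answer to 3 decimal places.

From the later pair, β·δ^1·2000 = β·δ^3·3180; dividing through, δ^2 = 2000/3180 = 0.62893, so δ = 0.79305.
Now use the now-vs-future pair: 3563 = β·δ·4970 gives β = 3563/(0.79305·4970) ≈ 0.904.

β ≈ 0.904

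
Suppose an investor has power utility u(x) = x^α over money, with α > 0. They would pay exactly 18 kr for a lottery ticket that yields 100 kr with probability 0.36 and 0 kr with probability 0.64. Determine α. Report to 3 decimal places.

Since u(0) = 0, the lottery's EU is 0.36·100^α.
Indifference: 18^α = 0.36·100^α, so (18/100)^α = 0.36.
α = ln(0.36) / ln(18/100) = -1.021651/-1.714798 ≈ 0.596.

α ≈ 0.596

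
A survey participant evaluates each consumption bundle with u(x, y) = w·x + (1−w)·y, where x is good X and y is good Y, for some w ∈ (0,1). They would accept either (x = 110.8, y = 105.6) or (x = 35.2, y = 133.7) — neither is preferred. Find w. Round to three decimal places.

w = 0.271

Indifference: w·110.8 + (1−w)·105.6 = w·35.2 + (1−w)·133.7.
w·(110.8−35.2) = (1−w)·(133.7−105.6), i.e. w·75.6 = (1−w)·28.1.
So w/(1−w) = 28.1/75.6 = 0.3717, giving w = 28.1/(75.6+28.1) = 0.271.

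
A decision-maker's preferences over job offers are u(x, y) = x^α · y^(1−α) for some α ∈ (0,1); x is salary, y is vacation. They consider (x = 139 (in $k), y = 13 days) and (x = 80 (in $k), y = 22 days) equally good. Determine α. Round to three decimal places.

The Cobb–Douglas utilities coincide, so 139^α·13^(1−α) = 80^α·22^(1−α).
(139/80)^α = (22/13)^(1−α); take logs: α·ln(139/80) = (1−α)·ln(22/13), i.e. α·0.552447 = (1−α)·0.526093.
Thus α·(1.078540) = 0.526093, so α = 0.526093/1.078540 ≈ 0.488.

α ≈ 0.488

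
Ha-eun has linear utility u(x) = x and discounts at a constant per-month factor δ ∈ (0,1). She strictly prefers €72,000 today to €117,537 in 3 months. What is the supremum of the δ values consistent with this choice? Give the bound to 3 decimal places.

Comparing present values: 72000 > δ^3·117537.
So δ^3 < 72000/117537 = 0.61257; taking the cube root of both positive sides preserves the inequality.
δ < (72000/117537)^(1/3) ≈ 0.849.

δ < 0.849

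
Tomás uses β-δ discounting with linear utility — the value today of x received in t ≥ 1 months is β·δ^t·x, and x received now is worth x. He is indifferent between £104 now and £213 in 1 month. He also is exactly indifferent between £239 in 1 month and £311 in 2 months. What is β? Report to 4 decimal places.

The second indifference involves only future payoffs, so β cancels: β·δ^1·239 = β·δ^2·311, giving δ = 239/311 = 0.76849.
Now use the now-vs-future pair: 104 = β·δ·213 gives β = 104/(0.76849·213) ≈ 0.6354.

β ≈ 0.6354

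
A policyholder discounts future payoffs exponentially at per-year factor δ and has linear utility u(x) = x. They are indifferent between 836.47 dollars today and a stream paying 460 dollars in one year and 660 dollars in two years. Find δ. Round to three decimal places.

Equating present values: 836.47 = 460δ + 660δ².
That is, 660δ² + 460δ − 836.47 = 0, a quadratic in δ.
By the quadratic formula (taking the positive root), δ = (−460 + √2419880.80) / 1320 ≈ 0.830.

δ ≈ 0.830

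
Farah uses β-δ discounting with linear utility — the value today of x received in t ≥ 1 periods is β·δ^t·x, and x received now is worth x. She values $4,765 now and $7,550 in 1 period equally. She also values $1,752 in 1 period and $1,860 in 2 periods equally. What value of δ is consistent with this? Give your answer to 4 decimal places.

From the later pair, β·δ^1·1752 = β·δ^2·1860; dividing through, δ = 1752/1860 = 0.94194.

δ ≈ 0.9419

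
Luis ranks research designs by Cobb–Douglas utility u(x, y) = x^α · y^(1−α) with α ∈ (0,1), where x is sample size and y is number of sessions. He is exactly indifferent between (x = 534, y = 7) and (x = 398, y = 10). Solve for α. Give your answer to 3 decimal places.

The Cobb–Douglas utilities coincide, so 534^α·7^(1−α) = 398^α·10^(1−α).
Taking logs: α·ln 534 + (1−α)·ln 7 = α·ln 398 + (1−α)·ln 10, i.e. α·0.293944 = (1−α)·0.356675.
Thus α·(0.650619) = 0.356675, so α = 0.356675/0.650619 ≈ 0.548.

α ≈ 0.548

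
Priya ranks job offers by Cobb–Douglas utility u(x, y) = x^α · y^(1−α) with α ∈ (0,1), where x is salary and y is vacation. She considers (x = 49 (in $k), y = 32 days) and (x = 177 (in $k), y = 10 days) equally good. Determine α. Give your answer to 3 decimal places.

α ≈ 0.475

The Cobb–Douglas utilities coincide, so 49^α·32^(1−α) = 177^α·10^(1−α).
Rearrange to (49/177)^α = (10/32)^(1−α) and take logs: α·-1.284329 = (1−α)·-1.163151.
With A = -1.284329 and B = -1.163151: α·A = (1−α)·B, so α = B/(A+B) = -1.163151/-2.447480 ≈ 0.475.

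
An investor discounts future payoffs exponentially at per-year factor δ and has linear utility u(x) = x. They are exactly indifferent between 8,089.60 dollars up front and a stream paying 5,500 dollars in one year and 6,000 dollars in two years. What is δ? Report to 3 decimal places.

δ ≈ 0.790

Present value of the stream is 5500·δ + 6000·δ². Indifference gives 5500δ + 6000δ² = 8089.60.
Rearranged: 6000δ² + 5500δ − 8089.60 = 0.
δ = (−5500 + √(5500² + 4·6000·8089.60)) / (2·6000) = (−5500 + √224400400.00) / 12000 ≈ 0.790.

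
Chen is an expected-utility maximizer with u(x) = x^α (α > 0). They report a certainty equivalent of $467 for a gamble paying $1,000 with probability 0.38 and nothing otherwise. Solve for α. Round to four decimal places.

α ≈ 1.2708

Since u(0) = 0, the lottery's EU is 0.38·1000^α.
Indifference: 467^α = 0.38·1000^α, so (467/1000)^α = 0.38.
α = ln(0.38) / ln(467/1000) = -0.9675840/-0.7614260 ≈ 1.2708.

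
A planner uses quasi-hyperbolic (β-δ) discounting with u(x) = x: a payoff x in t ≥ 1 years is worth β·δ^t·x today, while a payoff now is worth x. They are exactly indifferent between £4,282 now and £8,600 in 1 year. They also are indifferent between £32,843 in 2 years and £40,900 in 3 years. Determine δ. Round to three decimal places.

δ ≈ 0.803

From the later pair, β·δ^2·32843 = β·δ^3·40900; dividing through, δ = 32843/40900 = 0.80301.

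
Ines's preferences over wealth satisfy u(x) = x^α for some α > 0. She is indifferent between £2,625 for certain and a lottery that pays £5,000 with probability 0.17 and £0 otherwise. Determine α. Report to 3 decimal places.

α ≈ 2.750

EU(lottery) = 0.17·5000^α + 0.83·0 = 0.17·5000^α.
Indifference: 2625^α = 0.17·5000^α, so (2625/5000)^α = 0.17.
Take logs: α = ln 0.17 / ln(2625/5000) ≈ 2.74996.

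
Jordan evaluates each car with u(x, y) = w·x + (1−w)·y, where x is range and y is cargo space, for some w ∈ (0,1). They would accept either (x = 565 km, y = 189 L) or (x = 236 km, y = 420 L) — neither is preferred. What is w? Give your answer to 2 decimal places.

w = 0.41

Indifference: w·565 + (1−w)·189 = w·236 + (1−w)·420.
Collecting terms: w·329 = (1−w)·231.
Hence w = 231/(329+231) = 231/560 = 0.41.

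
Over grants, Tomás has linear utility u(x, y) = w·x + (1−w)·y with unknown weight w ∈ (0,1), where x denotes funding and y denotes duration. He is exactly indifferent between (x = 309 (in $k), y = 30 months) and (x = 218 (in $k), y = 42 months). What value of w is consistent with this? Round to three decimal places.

w = 0.117

Equating utilities: w·309 + (1−w)·30 = w·218 + (1−w)·42.
Rearranging, 91·w − 12·(1−w) = 0.
Hence w = 12/(91+12) = 12/103 = 0.117.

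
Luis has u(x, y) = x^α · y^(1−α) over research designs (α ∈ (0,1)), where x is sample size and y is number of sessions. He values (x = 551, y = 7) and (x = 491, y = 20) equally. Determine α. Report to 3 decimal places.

α ≈ 0.901

Indifference: 551^α · 7^(1−α) = 491^α · 20^(1−α).
Rearrange to (551/491)^α = (20/7)^(1−α) and take logs: α·0.115291 = (1−α)·1.049822.
With A = 0.115291 and B = 1.049822: α·A = (1−α)·B, so α = B/(A+B) = 1.049822/1.165113 ≈ 0.901.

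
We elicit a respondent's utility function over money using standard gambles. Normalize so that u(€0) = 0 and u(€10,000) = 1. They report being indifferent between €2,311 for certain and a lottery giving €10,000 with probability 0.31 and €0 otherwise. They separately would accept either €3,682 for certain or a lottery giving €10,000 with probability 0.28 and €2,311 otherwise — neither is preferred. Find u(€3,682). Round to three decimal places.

First, u(€2,311) = 0.31·u(€10,000) + 0.69·u(€0) = 0.31.
Chaining: u(€3,682) = 0.28·1.00 + 0.72·0.31 = 0.5032.

0.503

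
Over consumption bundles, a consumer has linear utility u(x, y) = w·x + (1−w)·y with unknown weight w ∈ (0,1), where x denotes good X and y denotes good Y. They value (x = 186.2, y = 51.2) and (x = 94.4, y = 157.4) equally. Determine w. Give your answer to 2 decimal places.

Indifference: w·186.2 + (1−w)·51.2 = w·94.4 + (1−w)·157.4.
w·(186.2−94.4) = (1−w)·(157.4−51.2), i.e. w·91.8 = (1−w)·106.2.
Hence w = 106.2/(91.8+106.2) = 106.2/198 = 0.54.

w = 0.54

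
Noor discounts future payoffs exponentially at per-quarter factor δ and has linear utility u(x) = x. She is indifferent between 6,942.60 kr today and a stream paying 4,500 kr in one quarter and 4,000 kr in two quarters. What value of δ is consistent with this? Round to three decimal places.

The stream is worth 4500δ + 4000δ² today, so 4500δ + 4000δ² = 6942.60.
Rearranged: 4000δ² + 4500δ − 6942.60 = 0.
δ = (−4500 + √(4500² + 4·4000·6942.60)) / (2·4000) = (−4500 + √131331600.00) / 8000 ≈ 0.870.

δ ≈ 0.870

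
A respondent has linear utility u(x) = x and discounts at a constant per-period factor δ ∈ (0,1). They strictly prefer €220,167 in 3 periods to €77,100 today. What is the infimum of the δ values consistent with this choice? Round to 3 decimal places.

δ > 0.705

Under u(x) = x this choice says 77100 < δ^3·220167.
Dividing by 220167: δ^3 > 0.35019. Both sides are positive, so the cube root keeps the direction.
δ > (77100/220167)^(1/3) ≈ 0.705.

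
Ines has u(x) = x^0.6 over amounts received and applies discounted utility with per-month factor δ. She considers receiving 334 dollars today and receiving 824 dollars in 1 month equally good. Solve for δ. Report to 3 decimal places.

The payoff in 1 month is discounted by δ, so u(334) = δ·u(824) and δ = u(334)/u(824).
With u(x) = x^0.6: δ = 334^0.6/824^0.6 = (334/824)^0.6 = 0.58169.

δ ≈ 0.582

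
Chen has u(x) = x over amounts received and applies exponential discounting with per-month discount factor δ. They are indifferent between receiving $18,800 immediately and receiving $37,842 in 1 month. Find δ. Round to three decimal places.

Equating discounted utilities: u(18800) = δ·u(37842) ⇒ δ = u(18800)/u(37842).
With u(x) = x: δ = 18800/37842 = 0.49680.

δ ≈ 0.497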